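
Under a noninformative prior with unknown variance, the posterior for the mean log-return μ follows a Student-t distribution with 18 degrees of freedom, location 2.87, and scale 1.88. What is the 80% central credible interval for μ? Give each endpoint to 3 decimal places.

[0.369, 5.371]

The t_18 distribution is symmetric; the 80% interval is 2.87 ± t·1.88 with t_{0.9,18} = 1.330.
Half-width: 1.330 × 1.88 = 2.501.
2.87 − 2.501 = 0.369; 2.87 + 2.501 = 5.371.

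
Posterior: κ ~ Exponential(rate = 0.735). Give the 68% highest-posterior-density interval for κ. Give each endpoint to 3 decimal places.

The exponential density is strictly decreasing on [0, ∞), so the HPD interval is anchored at 0: [0, q] with P(κ ≤ q) = 0.68.
q = −ln(1 − 0.68) / 0.735 = 1.1394 / 0.735 = 1.550.

[0.000, 1.550]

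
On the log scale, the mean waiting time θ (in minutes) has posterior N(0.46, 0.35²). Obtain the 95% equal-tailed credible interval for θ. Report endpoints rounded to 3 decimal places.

On the log scale the 95% interval is 0.46 ± 1.960 × 0.35 = [-0.2260, 1.1460].
Exponentiate: [e^-0.2260, e^1.1460] = [0.798, 3.146].

[0.798, 3.146]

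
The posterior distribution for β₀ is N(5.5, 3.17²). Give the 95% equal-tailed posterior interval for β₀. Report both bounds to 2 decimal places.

The posterior is symmetric, so the 95% equal-tailed interval is β₀ = 5.5 ± z·3.17 with z = 1.960.
Half-width: 1.960 × 3.17 = 6.21.
5.5 − 6.21 = -0.71; 5.5 + 6.21 = 11.71.

[-0.71, 11.71]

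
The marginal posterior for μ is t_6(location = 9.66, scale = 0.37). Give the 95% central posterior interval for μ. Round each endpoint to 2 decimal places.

The t_6 distribution is symmetric; the 95% interval is 9.66 ± t·0.37 with t_{0.975,6} = 2.447.
Half-width: 2.447 × 0.37 = 0.91.
9.66 − 0.91 = 8.75; 9.66 + 0.91 = 10.57.

[8.75, 10.57]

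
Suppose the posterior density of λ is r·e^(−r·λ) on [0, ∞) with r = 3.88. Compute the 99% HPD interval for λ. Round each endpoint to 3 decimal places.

[0.000, 1.187]

The exponential density is strictly decreasing on [0, ∞), so the HPD interval is anchored at 0: [0, q] with P(λ ≤ q) = 0.99.
q = −ln(1 − 0.99) / 3.88 = 4.6052 / 3.88 = 1.187.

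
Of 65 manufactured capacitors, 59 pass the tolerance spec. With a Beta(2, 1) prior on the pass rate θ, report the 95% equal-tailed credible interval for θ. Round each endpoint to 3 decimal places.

Posterior: Beta(2+59, 1+6) = Beta(61, 7).
Equal-tailed 95% interval: the 0.025 and 0.975 quantiles of Beta(61, 7).
Posterior mean ≈ 0.897, SD ≈ 0.037; a Normal approximation gives roughly [0.825, 0.969].
Exact: F⁻¹(0.025) = 0.815; F⁻¹(0.975) = 0.957.

[0.815, 0.957]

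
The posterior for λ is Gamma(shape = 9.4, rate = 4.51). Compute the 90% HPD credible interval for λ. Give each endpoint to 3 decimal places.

[0.988, 3.143]

The posterior is unimodal and skewed, so the HPD interval has equal density at both endpoints and is the shortest 90% interval.
Solving f(0.988) = f(3.143) with F(3.143) − F(0.988) = 0.90 gives [0.988, 3.143].
For comparison, the equal-tailed interval is [1.105, 3.314]; the HPD is narrower and shifted toward the mode.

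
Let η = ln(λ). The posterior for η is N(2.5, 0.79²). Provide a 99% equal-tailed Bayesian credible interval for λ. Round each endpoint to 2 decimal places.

On the log scale the 99% interval is 2.5 ± 2.576 × 0.79 = [0.4651, 4.5349].
Exponentiate: [e^0.4651, e^4.5349] = [1.59, 93.21].

[1.59, 93.21]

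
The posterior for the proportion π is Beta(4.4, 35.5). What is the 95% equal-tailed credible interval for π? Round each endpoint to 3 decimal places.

[0.034, 0.223]

Posterior: Beta(4.4, 35.5).
Equal-tailed 95% interval: the 0.025 and 0.975 quantiles of Beta(4.4, 35.5).
Posterior mean ≈ 0.110, SD ≈ 0.049; a Normal approximation gives roughly [0.014, 0.206].
Exact: F⁻¹(0.025) = 0.034; F⁻¹(0.975) = 0.223.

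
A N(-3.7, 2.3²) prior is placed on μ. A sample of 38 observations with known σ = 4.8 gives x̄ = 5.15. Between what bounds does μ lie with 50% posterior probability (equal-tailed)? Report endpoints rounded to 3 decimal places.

[3.742, 4.737]

Posterior precision = 1/2.3² + 38/4.8² = 0.1890 + 1.6493 = 1.8383, so posterior SD = 0.7375.
Posterior mean = (-3.7/2.3² + 38·5.15/4.8²) / 1.8383 = 4.2400.
Interval: 4.2400 ± 0.674 × 0.7375 → [3.742, 4.737].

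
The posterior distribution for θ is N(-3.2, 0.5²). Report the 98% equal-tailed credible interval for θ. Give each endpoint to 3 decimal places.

[-4.363, -2.037]

The posterior is symmetric, so the 98% equal-tailed interval is θ = -3.2 ± z·0.5 with z = 2.326.
Half-width: 2.326 × 0.5 = 1.163.
-3.2 − 1.163 = -4.363; -3.2 + 1.163 = -2.037.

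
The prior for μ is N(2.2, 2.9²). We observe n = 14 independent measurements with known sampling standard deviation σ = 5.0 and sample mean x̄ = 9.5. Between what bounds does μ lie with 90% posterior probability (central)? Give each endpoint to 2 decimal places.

Posterior precision = 1/2.9² + 14/5.0² = 0.1189 + 0.5600 = 0.6789, so posterior SD = 1.2137.
Posterior mean = (2.2/2.9² + 14·9.5/5.0²) / 0.6789 = 8.2215.
Interval: 8.2215 ± 1.645 × 1.2137 → [6.23, 10.22].

[6.23, 10.22]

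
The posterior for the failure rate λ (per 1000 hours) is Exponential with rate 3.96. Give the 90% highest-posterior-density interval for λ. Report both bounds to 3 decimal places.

The exponential density is strictly decreasing on [0, ∞), so the HPD interval is anchored at 0: [0, q] with P(λ ≤ q) = 0.90.
q = −ln(1 − 0.90) / 3.96 = 2.3026 / 3.96 = 0.581.

[0.000, 0.581]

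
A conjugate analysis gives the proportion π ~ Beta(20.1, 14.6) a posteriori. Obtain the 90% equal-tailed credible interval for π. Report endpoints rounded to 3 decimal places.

Posterior: Beta(20.1, 14.6).
Equal-tailed 90% interval: the 0.05 and 0.95 quantiles of Beta(20.1, 14.6).
Posterior mean ≈ 0.579, SD ≈ 0.083; a Normal approximation gives roughly [0.443, 0.715].
Exact: F⁻¹(0.05) = 0.441; F⁻¹(0.95) = 0.713.

[0.441, 0.713]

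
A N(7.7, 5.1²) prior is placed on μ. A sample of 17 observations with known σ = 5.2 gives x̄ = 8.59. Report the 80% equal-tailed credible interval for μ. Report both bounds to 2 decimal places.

Posterior precision = 1/5.1² + 17/5.2² = 0.0384 + 0.6287 = 0.6671, so posterior SD = 1.2243.
Posterior mean = (7.7/5.1² + 17·8.59/5.2²) / 0.6671 = 8.5387.
Interval: 8.5387 ± 1.282 × 1.2243 → [6.97, 10.11].

[6.97, 10.11]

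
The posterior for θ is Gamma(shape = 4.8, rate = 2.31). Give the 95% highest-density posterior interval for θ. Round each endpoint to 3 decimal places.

[0.477, 3.956]

The posterior is unimodal and skewed, so the HPD interval has equal density at both endpoints and is the shortest 95% interval.
Solving f(0.477) = f(3.956) with F(3.956) − F(0.477) = 0.95 gives [0.477, 3.956].
For comparison, the equal-tailed interval is [0.655, 4.308]; the HPD is narrower and shifted toward the mode.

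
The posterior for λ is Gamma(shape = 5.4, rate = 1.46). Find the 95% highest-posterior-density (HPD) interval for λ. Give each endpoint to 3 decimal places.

The posterior is unimodal and skewed, so the HPD interval has equal density at both endpoints and is the shortest 95% interval.
Solving f(0.974) = f(6.855) with F(6.855) − F(0.974) = 0.95 gives [0.974, 6.855].
For comparison, the equal-tailed interval is [1.267, 7.409]; the HPD is narrower and shifted toward the mode.

[0.974, 6.855]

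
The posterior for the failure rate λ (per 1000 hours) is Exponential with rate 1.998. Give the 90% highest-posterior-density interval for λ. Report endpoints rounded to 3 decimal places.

[0.000, 1.152]

The exponential density is strictly decreasing on [0, ∞), so the HPD interval is anchored at 0: [0, q] with P(λ ≤ q) = 0.90.
q = −ln(1 − 0.90) / 1.998 = 2.3026 / 1.998 = 1.152.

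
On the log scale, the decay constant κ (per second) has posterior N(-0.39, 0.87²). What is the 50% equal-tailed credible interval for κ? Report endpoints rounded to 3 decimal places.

[0.377, 1.218]

On the log scale the 50% interval is -0.39 ± 0.674 × 0.87 = [-0.9768, 0.1968].
Exponentiate: [e^-0.9768, e^0.1968] = [0.377, 1.218].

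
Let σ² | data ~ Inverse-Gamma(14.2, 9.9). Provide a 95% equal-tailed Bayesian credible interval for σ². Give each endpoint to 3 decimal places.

Inverse-Gamma(14.2, 9.9) quantiles: F⁻¹(0.025) and F⁻¹(0.975).
Equivalently, 1/σ² ~ Gamma(14.2, rate = 9.9); invert its 0.975 and 0.025 quantiles.
Posterior mean ≈ 0.750, SD ≈ 0.215; a Normal approximation gives roughly [0.329, 1.171].
Exact: lower = 0.440; upper = 1.269.

[0.440, 1.269]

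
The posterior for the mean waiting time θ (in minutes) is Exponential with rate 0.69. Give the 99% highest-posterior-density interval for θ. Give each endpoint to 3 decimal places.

The exponential density is strictly decreasing on [0, ∞), so the HPD interval is anchored at 0: [0, q] with P(θ ≤ q) = 0.99.
q = −ln(1 − 0.99) / 0.69 = 4.6052 / 0.69 = 6.674.

[0.000, 6.674]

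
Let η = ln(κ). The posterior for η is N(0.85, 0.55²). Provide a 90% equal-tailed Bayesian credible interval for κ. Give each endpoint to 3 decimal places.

[0.947, 5.782]

On the log scale the 90% interval is 0.85 ± 1.645 × 0.55 = [-0.0547, 1.7547].
Exponentiate: [e^-0.0547, e^1.7547] = [0.947, 5.782].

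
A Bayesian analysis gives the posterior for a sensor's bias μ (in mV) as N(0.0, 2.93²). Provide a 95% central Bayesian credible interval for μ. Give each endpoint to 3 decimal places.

[-5.743, 5.743]

The posterior is symmetric, so the 95% equal-tailed interval is μ = 0.0 ± z·2.93 with z = 1.960.
Half-width: 1.960 × 2.93 = 5.743.
0.0 − 5.743 = -5.743; 0.0 + 5.743 = 5.743.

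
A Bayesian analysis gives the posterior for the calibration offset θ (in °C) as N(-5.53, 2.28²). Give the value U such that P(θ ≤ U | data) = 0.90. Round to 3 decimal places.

Need U with P(θ ≤ U) = 0.90: U = -5.53 + z_{0.1}·2.28.
z = 1.282; U = -5.53 + 1.282 × 2.28 = -2.608.

-2.608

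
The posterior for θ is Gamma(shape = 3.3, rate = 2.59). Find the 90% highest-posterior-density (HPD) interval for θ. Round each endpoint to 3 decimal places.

[0.224, 2.288]

The posterior is unimodal and skewed, so the HPD interval has equal density at both endpoints and is the shortest 90% interval.
Solving f(0.224) = f(2.288) with F(2.288) − F(0.224) = 0.90 gives [0.224, 2.288].
For comparison, the equal-tailed interval is [0.376, 2.603]; the HPD is narrower and shifted toward the mode.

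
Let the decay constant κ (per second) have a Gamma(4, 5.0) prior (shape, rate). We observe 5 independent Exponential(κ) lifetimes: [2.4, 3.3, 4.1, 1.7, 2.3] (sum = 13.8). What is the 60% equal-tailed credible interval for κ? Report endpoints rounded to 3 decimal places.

Posterior: Gamma(4+5, 5.0+13.8) = Gamma(9, 18.8) (shape, rate).
Equal-tailed 60% interval: Gamma(9, 18.8) quantiles at 0.2 and 0.8.
Posterior mean ≈ 0.479, SD ≈ 0.160; a Normal approximation gives roughly [0.344, 0.613].
Exact: lower = 0.342; upper = 0.605.

[0.342, 0.605]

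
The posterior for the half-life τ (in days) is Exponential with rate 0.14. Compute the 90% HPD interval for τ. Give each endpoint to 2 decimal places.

The exponential density is strictly decreasing on [0, ∞), so the HPD interval is anchored at 0: [0, q] with P(τ ≤ q) = 0.90.
q = −ln(1 − 0.90) / 0.14 = 2.3026 / 0.14 = 16.45.

[0.00, 16.45]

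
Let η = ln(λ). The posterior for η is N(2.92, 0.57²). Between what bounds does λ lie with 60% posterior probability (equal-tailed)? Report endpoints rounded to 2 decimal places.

[11.48, 29.96]

On the log scale the 60% interval is 2.92 ± 0.842 × 0.57 = [2.4403, 3.3997].
Exponentiate: [e^2.4403, e^3.3997] = [11.48, 29.96].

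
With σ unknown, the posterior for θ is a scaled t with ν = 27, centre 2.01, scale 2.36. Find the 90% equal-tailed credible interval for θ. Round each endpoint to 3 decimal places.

[-2.010, 6.030]

The t_27 distribution is symmetric; the 90% interval is 2.01 ± t·2.36 with t_{0.95,27} = 1.703.
Half-width: 1.703 × 2.36 = 4.020.
2.01 − 4.020 = -2.010; 2.01 + 4.020 = 6.030.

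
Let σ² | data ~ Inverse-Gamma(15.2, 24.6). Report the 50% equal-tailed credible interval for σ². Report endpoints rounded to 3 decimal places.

Inverse-Gamma(15.2, 24.6) quantiles: F⁻¹(0.25) and F⁻¹(0.75).
Equivalently, 1/σ² ~ Gamma(15.2, rate = 24.6); invert its 0.75 and 0.25 quantiles.
Posterior mean ≈ 1.732, SD ≈ 0.477; a Normal approximation gives roughly [1.411, 2.054].
Exact: lower = 1.396; upper = 1.980.

[1.396, 1.980]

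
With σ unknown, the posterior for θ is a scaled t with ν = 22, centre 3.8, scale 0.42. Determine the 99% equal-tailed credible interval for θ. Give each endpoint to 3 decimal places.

[2.616, 4.984]

The t_22 distribution is symmetric; the 99% interval is 3.8 ± t·0.42 with t_{0.995,22} = 2.819.
Half-width: 2.819 × 0.42 = 1.184.
3.8 − 1.184 = 2.616; 3.8 + 1.184 = 4.984.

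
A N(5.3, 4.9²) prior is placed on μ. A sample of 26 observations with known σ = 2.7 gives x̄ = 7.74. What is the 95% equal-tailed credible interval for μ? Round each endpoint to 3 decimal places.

[6.680, 8.744]

Posterior precision = 1/4.9² + 26/2.7² = 0.0416 + 3.5665 = 3.6082, so posterior SD = 0.5264.
Posterior mean = (5.3/4.9² + 26·7.74/2.7²) / 3.6082 = 7.7118.
Interval: 7.7118 ± 1.960 × 0.5264 → [6.680, 8.744].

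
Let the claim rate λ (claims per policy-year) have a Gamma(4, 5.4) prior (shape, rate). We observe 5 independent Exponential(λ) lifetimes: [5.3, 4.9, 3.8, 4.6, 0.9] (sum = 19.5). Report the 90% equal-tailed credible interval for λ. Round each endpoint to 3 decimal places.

[0.189, 0.580]

Posterior: Gamma(4+5, 5.4+19.5) = Gamma(9, 24.9) (shape, rate).
Equal-tailed 90% interval: Gamma(9, 24.9) quantiles at 0.05 and 0.95.
Posterior mean ≈ 0.361, SD ≈ 0.120; a Normal approximation gives roughly [0.163, 0.560].
Exact: lower = 0.189; upper = 0.580.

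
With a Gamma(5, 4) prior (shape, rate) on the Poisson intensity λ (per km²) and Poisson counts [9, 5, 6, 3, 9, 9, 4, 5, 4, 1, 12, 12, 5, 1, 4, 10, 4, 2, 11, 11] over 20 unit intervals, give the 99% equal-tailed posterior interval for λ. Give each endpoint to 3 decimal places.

Posterior: Gamma(5+127, 4+20) = Gamma(132, 24) (shape, rate).
Equal-tailed 99% interval: Gamma(132, 24) quantiles at 0.005 and 0.995.
Posterior mean ≈ 5.500, SD ≈ 0.479; a Normal approximation gives roughly [4.267, 6.733].
Exact: lower = 4.345; upper = 6.811.

[4.345, 6.811]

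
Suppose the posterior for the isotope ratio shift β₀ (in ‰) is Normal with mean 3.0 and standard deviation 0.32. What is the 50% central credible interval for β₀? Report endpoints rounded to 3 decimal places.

The posterior is symmetric, so the 50% equal-tailed interval is β₀ = 3.0 ± z·0.32 with z = 0.674.
Half-width: 0.674 × 0.32 = 0.216.
3.0 − 0.216 = 2.784; 3.0 + 0.216 = 3.216.

[2.784, 3.216]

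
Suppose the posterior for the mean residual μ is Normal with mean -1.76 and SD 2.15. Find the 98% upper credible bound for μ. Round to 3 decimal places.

Need U with P(μ ≤ U) = 0.98: U = -1.76 + z_{0.02}·2.15.
z = 2.054; U = -1.76 + 2.054 × 2.15 = 2.656.

2.656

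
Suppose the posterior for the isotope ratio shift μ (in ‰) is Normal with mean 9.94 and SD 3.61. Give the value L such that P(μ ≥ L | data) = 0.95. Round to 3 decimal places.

4.002

Need L with P(μ ≥ L) = 0.95: L = 9.94 − z_{0.05}·3.61.
z = 1.645; L = 9.94 − 1.645 × 3.61 = 4.002.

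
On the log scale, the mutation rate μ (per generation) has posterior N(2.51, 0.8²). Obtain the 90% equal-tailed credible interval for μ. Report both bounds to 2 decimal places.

[3.30, 45.87]

On the log scale the 90% interval is 2.51 ± 1.645 × 0.8 = [1.1941, 3.8259].
Exponentiate: [e^1.1941, e^3.8259] = [3.30, 45.87].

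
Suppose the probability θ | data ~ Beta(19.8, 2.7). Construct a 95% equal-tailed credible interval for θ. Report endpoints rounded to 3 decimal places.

Posterior: Beta(19.8, 2.7).
Equal-tailed 95% interval: the 0.025 and 0.975 quantiles of Beta(19.8, 2.7).
Posterior mean ≈ 0.880, SD ≈ 0.067; a Normal approximation gives roughly [0.749, 1.011].
Exact: F⁻¹(0.025) = 0.721; F⁻¹(0.975) = 0.976.

[0.721, 0.976]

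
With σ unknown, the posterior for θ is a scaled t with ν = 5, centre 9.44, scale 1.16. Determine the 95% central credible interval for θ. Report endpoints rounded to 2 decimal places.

[6.46, 12.42]

The t_5 distribution is symmetric; the 95% interval is 9.44 ± t·1.16 with t_{0.975,5} = 2.571.
Half-width: 2.571 × 1.16 = 2.98.
9.44 − 2.98 = 6.46; 9.44 + 2.98 = 12.42.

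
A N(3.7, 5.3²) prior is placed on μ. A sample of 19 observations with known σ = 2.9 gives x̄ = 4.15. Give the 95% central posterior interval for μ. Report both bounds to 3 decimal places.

[2.849, 5.437]

Posterior precision = 1/5.3² + 19/2.9² = 0.0356 + 2.2592 = 2.2948, so posterior SD = 0.6601.
Posterior mean = (3.7/5.3² + 19·4.15/2.9²) / 2.2948 = 4.1430.
Interval: 4.1430 ± 1.960 × 0.6601 → [2.849, 5.437].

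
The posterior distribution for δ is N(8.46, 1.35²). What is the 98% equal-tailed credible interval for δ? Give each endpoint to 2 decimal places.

[5.32, 11.60]

The posterior is symmetric, so the 98% equal-tailed interval is δ = 8.46 ± z·1.35 with z = 2.326.
Half-width: 2.326 × 1.35 = 3.14.
8.46 − 3.14 = 5.32; 8.46 + 3.14 = 11.60.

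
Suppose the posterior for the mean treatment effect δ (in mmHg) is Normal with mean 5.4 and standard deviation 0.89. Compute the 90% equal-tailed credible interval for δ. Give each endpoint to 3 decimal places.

[3.936, 6.864]

The posterior is symmetric, so the 90% equal-tailed interval is δ = 5.4 ± z·0.89 with z = 1.645.
Half-width: 1.645 × 0.89 = 1.464.
5.4 − 1.464 = 3.936; 5.4 + 1.464 = 6.864.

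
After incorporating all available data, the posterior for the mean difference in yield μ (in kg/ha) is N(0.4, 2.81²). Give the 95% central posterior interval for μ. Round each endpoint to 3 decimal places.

The posterior is symmetric, so the 95% equal-tailed interval is μ = 0.4 ± z·2.81 with z = 1.960.
Half-width: 1.960 × 2.81 = 5.507.
0.4 − 5.507 = -5.107; 0.4 + 5.507 = 5.907.

[-5.107, 5.907]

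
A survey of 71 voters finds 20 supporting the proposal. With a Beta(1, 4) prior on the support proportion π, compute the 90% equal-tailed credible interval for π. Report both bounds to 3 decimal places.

Posterior: Beta(1+20, 4+51) = Beta(21, 55).
Equal-tailed 90% interval: the 0.05 and 0.95 quantiles of Beta(21, 55).
Posterior mean ≈ 0.276, SD ≈ 0.051; a Normal approximation gives roughly [0.192, 0.360].
Exact: F⁻¹(0.05) = 0.196; F⁻¹(0.95) = 0.363.

[0.196, 0.363]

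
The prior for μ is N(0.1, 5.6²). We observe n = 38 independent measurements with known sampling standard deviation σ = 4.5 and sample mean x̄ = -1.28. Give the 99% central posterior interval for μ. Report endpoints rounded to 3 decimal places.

Posterior precision = 1/5.6² + 38/4.5² = 0.0319 + 1.8765 = 1.9084, so posterior SD = 0.7239.
Posterior mean = (0.1/5.6² + 38·-1.28/4.5²) / 1.9084 = -1.2569.
Interval: -1.2569 ± 2.576 × 0.7239 → [-3.122, 0.608].

[-3.122, 0.608]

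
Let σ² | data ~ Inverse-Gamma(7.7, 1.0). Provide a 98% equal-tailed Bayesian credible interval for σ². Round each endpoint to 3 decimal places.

[0.064, 0.366]

Inverse-Gamma(7.7, 1.0) quantiles: F⁻¹(0.01) and F⁻¹(0.99).
Equivalently, 1/σ² ~ Gamma(7.7, rate = 1.0); invert its 0.99 and 0.01 quantiles.
Posterior mean ≈ 0.149, SD ≈ 0.063; a Normal approximation gives roughly [0.004, 0.295].
Exact: lower = 0.064; upper = 0.366.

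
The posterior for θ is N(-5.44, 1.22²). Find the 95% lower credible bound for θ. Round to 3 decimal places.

-7.447

Need L with P(θ ≥ L) = 0.95: L = -5.44 − z_{0.05}·1.22.
z = 1.645; L = -5.44 − 1.645 × 1.22 = -7.447.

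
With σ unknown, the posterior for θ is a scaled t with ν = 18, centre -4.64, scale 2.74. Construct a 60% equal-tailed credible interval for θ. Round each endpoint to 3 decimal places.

The t_18 distribution is symmetric; the 60% interval is -4.64 ± t·2.74 with t_{0.8,18} = 0.862.
Half-width: 0.862 × 2.74 = 2.362.
-4.64 − 2.362 = -7.002; -4.64 + 2.362 = -2.278.

[-7.002, -2.278]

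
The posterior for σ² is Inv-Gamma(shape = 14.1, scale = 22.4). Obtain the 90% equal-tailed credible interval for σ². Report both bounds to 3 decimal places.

[1.077, 2.622]

Inverse-Gamma(14.1, 22.4) quantiles: F⁻¹(0.05) and F⁻¹(0.95).
Equivalently, 1/σ² ~ Gamma(14.1, rate = 22.4); invert its 0.95 and 0.05 quantiles.
Posterior mean ≈ 1.710, SD ≈ 0.492; a Normal approximation gives roughly [0.901, 2.518].
Exact: lower = 1.077; upper = 2.622.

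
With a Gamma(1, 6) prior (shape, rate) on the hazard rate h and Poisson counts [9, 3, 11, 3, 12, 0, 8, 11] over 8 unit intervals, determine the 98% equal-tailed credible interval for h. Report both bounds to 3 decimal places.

Posterior: Gamma(1+57, 6+8) = Gamma(58, 14) (shape, rate).
Equal-tailed 98% interval: Gamma(58, 14) quantiles at 0.01 and 0.99.
Posterior mean ≈ 4.143, SD ≈ 0.544; a Normal approximation gives roughly [2.877, 5.408].
Exact: lower = 2.983; upper = 5.512.

[2.983, 5.512]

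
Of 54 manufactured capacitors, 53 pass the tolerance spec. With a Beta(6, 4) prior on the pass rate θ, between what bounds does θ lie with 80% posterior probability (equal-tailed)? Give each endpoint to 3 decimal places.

Posterior: Beta(6+53, 4+1) = Beta(59, 5).
Equal-tailed 80% interval: the 0.1 and 0.9 quantiles of Beta(59, 5).
Posterior mean ≈ 0.922, SD ≈ 0.033; a Normal approximation gives roughly [0.879, 0.965].
Exact: F⁻¹(0.1) = 0.877; F⁻¹(0.9) = 0.961.

[0.877, 0.961]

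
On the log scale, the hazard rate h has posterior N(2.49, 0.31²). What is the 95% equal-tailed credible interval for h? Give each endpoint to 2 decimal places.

[6.57, 22.14]

On the log scale the 95% interval is 2.49 ± 1.960 × 0.31 = [1.8824, 3.0976].
Exponentiate: [e^1.8824, e^3.0976] = [6.57, 22.14].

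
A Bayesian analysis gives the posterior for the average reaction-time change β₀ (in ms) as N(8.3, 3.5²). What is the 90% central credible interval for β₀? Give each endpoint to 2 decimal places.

The posterior is symmetric, so the 90% equal-tailed interval is β₀ = 8.3 ± z·3.5 with z = 1.645.
Half-width: 1.645 × 3.5 = 5.76.
8.3 − 5.76 = 2.54; 8.3 + 5.76 = 14.06.

[2.54, 14.06]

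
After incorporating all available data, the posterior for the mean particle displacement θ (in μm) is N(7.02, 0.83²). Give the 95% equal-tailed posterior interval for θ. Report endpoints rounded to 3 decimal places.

[5.393, 8.647]

The posterior is symmetric, so the 95% equal-tailed interval is θ = 7.02 ± z·0.83 with z = 1.960.
Half-width: 1.960 × 0.83 = 1.627.
7.02 − 1.627 = 5.393; 7.02 + 1.627 = 8.647.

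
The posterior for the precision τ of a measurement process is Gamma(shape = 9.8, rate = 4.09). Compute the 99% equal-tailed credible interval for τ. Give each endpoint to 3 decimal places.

Posterior: Gamma(shape 9.8, rate 4.09).
Equal-tailed 99% interval: Gamma(9.8, 4.09) quantiles at 0.005 and 0.995.
Posterior mean ≈ 2.396, SD ≈ 0.765; a Normal approximation gives roughly [0.425, 4.368].
Exact: lower = 0.880; upper = 4.821.

[0.880, 4.821]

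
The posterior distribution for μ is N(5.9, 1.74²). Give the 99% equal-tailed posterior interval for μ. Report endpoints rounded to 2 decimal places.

The posterior is symmetric, so the 99% equal-tailed interval is μ = 5.9 ± z·1.74 with z = 2.576.
Half-width: 2.576 × 1.74 = 4.48.
5.9 − 4.48 = 1.42; 5.9 + 4.48 = 10.38.

[1.42, 10.38]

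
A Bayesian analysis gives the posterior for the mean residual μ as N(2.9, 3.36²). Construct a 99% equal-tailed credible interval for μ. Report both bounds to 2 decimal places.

[-5.75, 11.55]

The posterior is symmetric, so the 99% equal-tailed interval is μ = 2.9 ± z·3.36 with z = 2.576.
Half-width: 2.576 × 3.36 = 8.65.
2.9 − 8.65 = -5.75; 2.9 + 8.65 = 11.55.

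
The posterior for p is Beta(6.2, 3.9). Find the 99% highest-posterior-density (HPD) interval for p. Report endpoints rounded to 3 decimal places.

[0.247, 0.930]

The posterior is unimodal and skewed, so the HPD interval has equal density at both endpoints and is the shortest 99% interval.
Solving f(0.247) = f(0.930) with F(0.930) − F(0.247) = 0.99 gives [0.247, 0.930].
For comparison, the equal-tailed interval is [0.232, 0.919]; the HPD is narrower and shifted toward the mode.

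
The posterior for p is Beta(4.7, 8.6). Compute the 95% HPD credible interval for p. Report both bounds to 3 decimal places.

[0.118, 0.600]

The posterior is unimodal and skewed, so the HPD interval has equal density at both endpoints and is the shortest 95% interval.
Solving f(0.118) = f(0.600) with F(0.600) − F(0.118) = 0.95 gives [0.118, 0.600].
For comparison, the equal-tailed interval is [0.131, 0.617]; the HPD is narrower and shifted toward the mode.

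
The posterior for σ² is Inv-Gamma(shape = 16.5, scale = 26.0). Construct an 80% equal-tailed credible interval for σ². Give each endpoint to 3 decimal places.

Inverse-Gamma(16.5, 26.0) quantiles: F⁻¹(0.1) and F⁻¹(0.9).
Equivalently, 1/σ² ~ Gamma(16.5, rate = 26.0); invert its 0.9 and 0.1 quantiles.
Posterior mean ≈ 1.677, SD ≈ 0.441; a Normal approximation gives roughly [1.113, 2.242].
Exact: lower = 1.189; upper = 2.250.

[1.189, 2.250]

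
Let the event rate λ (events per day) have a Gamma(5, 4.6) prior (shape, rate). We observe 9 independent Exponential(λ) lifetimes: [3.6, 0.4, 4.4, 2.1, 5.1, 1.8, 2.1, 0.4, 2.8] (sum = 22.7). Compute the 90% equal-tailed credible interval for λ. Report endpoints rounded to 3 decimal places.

Posterior: Gamma(5+9, 4.6+22.7) = Gamma(14, 27.3) (shape, rate).
Equal-tailed 90% interval: Gamma(14, 27.3) quantiles at 0.05 and 0.95.
Posterior mean ≈ 0.513, SD ≈ 0.137; a Normal approximation gives roughly [0.287, 0.738].
Exact: lower = 0.310; upper = 0.757.

[0.310, 0.757]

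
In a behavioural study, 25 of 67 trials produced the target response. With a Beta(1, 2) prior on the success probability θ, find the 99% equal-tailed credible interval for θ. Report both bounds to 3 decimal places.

Posterior: Beta(1+25, 2+42) = Beta(26, 44).
Equal-tailed 99% interval: the 0.005 and 0.995 quantiles of Beta(26, 44).
Posterior mean ≈ 0.371, SD ≈ 0.057; a Normal approximation gives roughly [0.224, 0.519].
Exact: F⁻¹(0.005) = 0.232; F⁻¹(0.995) = 0.524.

[0.232, 0.524]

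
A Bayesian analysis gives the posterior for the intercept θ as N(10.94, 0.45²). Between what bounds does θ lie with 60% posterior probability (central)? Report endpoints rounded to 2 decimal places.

[10.56, 11.32]

The posterior is symmetric, so the 60% equal-tailed interval is θ = 10.94 ± z·0.45 with z = 0.842.
Half-width: 0.842 × 0.45 = 0.38.
10.94 − 0.38 = 10.56; 10.94 + 0.38 = 11.32.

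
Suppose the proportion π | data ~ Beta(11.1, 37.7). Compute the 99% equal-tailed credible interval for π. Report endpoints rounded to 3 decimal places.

[0.098, 0.398]

Posterior: Beta(11.1, 37.7).
Equal-tailed 99% interval: the 0.005 and 0.995 quantiles of Beta(11.1, 37.7).
Posterior mean ≈ 0.227, SD ≈ 0.059; a Normal approximation gives roughly [0.074, 0.380].
Exact: F⁻¹(0.005) = 0.098; F⁻¹(0.995) = 0.398.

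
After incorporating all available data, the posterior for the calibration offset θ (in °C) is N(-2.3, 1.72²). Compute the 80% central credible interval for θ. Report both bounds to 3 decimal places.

[-4.504, -0.096]

The posterior is symmetric, so the 80% equal-tailed interval is θ = -2.3 ± z·1.72 with z = 1.282.
Half-width: 1.282 × 1.72 = 2.204.
-2.3 − 2.204 = -4.504; -2.3 + 2.204 = -0.096.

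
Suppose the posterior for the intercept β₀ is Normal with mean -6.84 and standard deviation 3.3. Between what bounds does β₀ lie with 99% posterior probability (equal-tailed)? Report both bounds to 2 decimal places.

The posterior is symmetric, so the 99% equal-tailed interval is β₀ = -6.84 ± z·3.3 with z = 2.576.
Half-width: 2.576 × 3.3 = 8.50.
-6.84 − 8.50 = -15.34; -6.84 + 8.50 = 1.66.

[-15.34, 1.66]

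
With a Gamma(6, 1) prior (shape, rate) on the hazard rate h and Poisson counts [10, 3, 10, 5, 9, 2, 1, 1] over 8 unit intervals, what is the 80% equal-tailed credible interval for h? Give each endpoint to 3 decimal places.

Posterior: Gamma(6+41, 1+8) = Gamma(47, 9) (shape, rate).
Equal-tailed 80% interval: Gamma(47, 9) quantiles at 0.1 and 0.9.
Posterior mean ≈ 5.222, SD ≈ 0.762; a Normal approximation gives roughly [4.246, 6.198].
Exact: lower = 4.273; upper = 6.219.

[4.273, 6.219]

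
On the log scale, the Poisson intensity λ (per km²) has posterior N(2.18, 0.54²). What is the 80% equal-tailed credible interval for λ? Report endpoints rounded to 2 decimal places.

[4.43, 17.67]

On the log scale the 80% interval is 2.18 ± 1.282 × 0.54 = [1.4880, 2.8720].
Exponentiate: [e^1.4880, e^2.8720] = [4.43, 17.67].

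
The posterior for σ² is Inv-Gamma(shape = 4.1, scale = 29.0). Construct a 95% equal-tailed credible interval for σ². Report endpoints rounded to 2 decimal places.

Inverse-Gamma(4.1, 29.0) quantiles: F⁻¹(0.025) and F⁻¹(0.975).
Equivalently, 1/σ² ~ Gamma(4.1, rate = 29.0); invert its 0.975 and 0.025 quantiles.
Posterior mean ≈ 9.35, SD ≈ 6.46; a Normal approximation gives roughly [-3.30, 22.01].
Exact: lower = 3.25; upper = 25.42.

[3.25, 25.42]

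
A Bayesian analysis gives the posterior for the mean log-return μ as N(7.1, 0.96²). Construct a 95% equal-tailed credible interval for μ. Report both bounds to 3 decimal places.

[5.218, 8.982]

The posterior is symmetric, so the 95% equal-tailed interval is μ = 7.1 ± z·0.96 with z = 1.960.
Half-width: 1.960 × 0.96 = 1.882.
7.1 − 1.882 = 5.218; 7.1 + 1.882 = 8.982.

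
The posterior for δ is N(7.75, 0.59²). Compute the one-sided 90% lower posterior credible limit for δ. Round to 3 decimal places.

6.994

Need L with P(δ ≥ L) = 0.90: L = 7.75 − z_{0.1}·0.59.
z = 1.282; L = 7.75 − 1.282 × 0.59 = 6.994.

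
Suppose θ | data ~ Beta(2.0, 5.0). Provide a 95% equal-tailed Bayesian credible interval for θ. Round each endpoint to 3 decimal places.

[0.043, 0.641]

Posterior: Beta(2.0, 5.0).
Equal-tailed 95% interval: the 0.025 and 0.975 quantiles of Beta(2.0, 5.0).
Posterior mean ≈ 0.286, SD ≈ 0.160; a Normal approximation gives roughly [-0.027, 0.599].
Exact: F⁻¹(0.025) = 0.043; F⁻¹(0.975) = 0.641.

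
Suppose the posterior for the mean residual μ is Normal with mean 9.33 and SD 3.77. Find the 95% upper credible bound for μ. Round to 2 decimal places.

15.53

Need U with P(μ ≤ U) = 0.95: U = 9.33 + z_{0.05}·3.77.
z = 1.645; U = 9.33 + 1.645 × 3.77 = 15.53.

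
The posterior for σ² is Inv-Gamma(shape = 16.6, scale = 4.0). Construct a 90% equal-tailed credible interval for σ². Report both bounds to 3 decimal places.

Inverse-Gamma(16.6, 4.0) quantiles: F⁻¹(0.05) and F⁻¹(0.95).
Equivalently, 1/σ² ~ Gamma(16.6, rate = 4.0); invert its 0.95 and 0.05 quantiles.
Posterior mean ≈ 0.256, SD ≈ 0.067; a Normal approximation gives roughly [0.146, 0.367].
Exact: lower = 0.168; upper = 0.380.

[0.168, 0.380]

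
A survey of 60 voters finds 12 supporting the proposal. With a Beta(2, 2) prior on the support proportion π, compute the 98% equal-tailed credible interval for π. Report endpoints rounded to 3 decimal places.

Posterior: Beta(2+12, 2+48) = Beta(14, 50).
Equal-tailed 98% interval: the 0.01 and 0.99 quantiles of Beta(14, 50).
Posterior mean ≈ 0.219, SD ≈ 0.051; a Normal approximation gives roughly [0.099, 0.338].
Exact: F⁻¹(0.01) = 0.114; F⁻¹(0.99) = 0.350.

[0.114, 0.350]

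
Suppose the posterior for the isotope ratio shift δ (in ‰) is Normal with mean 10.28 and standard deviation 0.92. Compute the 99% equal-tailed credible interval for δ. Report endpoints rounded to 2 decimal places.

[7.91, 12.65]

The posterior is symmetric, so the 99% equal-tailed interval is δ = 10.28 ± z·0.92 with z = 2.576.
Half-width: 2.576 × 0.92 = 2.37.
10.28 − 2.37 = 7.91; 10.28 + 2.37 = 12.65.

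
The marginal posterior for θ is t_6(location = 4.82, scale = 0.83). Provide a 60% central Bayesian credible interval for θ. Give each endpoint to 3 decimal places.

The t_6 distribution is symmetric; the 60% interval is 4.82 ± t·0.83 with t_{0.8,6} = 0.906.
Half-width: 0.906 × 0.83 = 0.752.
4.82 − 0.752 = 4.068; 4.82 + 0.752 = 5.572.

[4.068, 5.572]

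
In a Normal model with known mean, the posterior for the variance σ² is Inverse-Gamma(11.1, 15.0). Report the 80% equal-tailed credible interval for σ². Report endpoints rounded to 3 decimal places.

Inverse-Gamma(11.1, 15.0) quantiles: F⁻¹(0.1) and F⁻¹(0.9).
Equivalently, 1/σ² ~ Gamma(11.1, rate = 15.0); invert its 0.9 and 0.1 quantiles.
Posterior mean ≈ 1.485, SD ≈ 0.492; a Normal approximation gives roughly [0.854, 2.116].
Exact: lower = 0.966; upper = 2.112.

[0.966, 2.112]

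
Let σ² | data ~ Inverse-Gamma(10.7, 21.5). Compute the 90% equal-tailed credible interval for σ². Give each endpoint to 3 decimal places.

Inverse-Gamma(10.7, 21.5) quantiles: F⁻¹(0.05) and F⁻¹(0.95).
Equivalently, 1/σ² ~ Gamma(10.7, rate = 21.5); invert its 0.95 and 0.05 quantiles.
Posterior mean ≈ 2.216, SD ≈ 0.751; a Normal approximation gives roughly [0.980, 3.453].
Exact: lower = 1.296; upper = 3.617.

[1.296, 3.617]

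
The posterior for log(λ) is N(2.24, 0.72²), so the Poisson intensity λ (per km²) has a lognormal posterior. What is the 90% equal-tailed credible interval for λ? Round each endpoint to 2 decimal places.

On the log scale the 90% interval is 2.24 ± 1.645 × 0.72 = [1.0557, 3.4243].
Exponentiate: [e^1.0557, e^3.4243] = [2.87, 30.70].

[2.87, 30.70]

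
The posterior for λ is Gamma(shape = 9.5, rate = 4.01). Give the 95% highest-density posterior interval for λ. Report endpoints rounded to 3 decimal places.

[0.986, 3.901]

The posterior is unimodal and skewed, so the HPD interval has equal density at both endpoints and is the shortest 95% interval.
Solving f(0.986) = f(3.901) with F(3.901) − F(0.986) = 0.95 gives [0.986, 3.901].
For comparison, the equal-tailed interval is [1.111, 4.096]; the HPD is narrower and shifted toward the mode.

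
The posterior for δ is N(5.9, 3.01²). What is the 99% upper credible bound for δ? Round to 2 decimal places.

12.90

Need U with P(δ ≤ U) = 0.99: U = 5.9 + z_{0.01}·3.01.
z = 2.326; U = 5.9 + 2.326 × 3.01 = 12.90.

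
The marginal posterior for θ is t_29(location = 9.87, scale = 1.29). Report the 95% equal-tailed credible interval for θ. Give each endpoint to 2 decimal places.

The t_29 distribution is symmetric; the 95% interval is 9.87 ± t·1.29 with t_{0.975,29} = 2.045.
Half-width: 2.045 × 1.29 = 2.64.
9.87 − 2.64 = 7.23; 9.87 + 2.64 = 12.51.

[7.23, 12.51]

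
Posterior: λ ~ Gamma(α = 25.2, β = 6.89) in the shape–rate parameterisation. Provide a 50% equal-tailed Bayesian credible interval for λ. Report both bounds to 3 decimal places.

Posterior: Gamma(shape 25.2, rate 6.89).
Equal-tailed 50% interval: Gamma(25.2, 6.89) quantiles at 0.25 and 0.75.
Posterior mean ≈ 3.657, SD ≈ 0.729; a Normal approximation gives roughly [3.166, 4.149].
Exact: lower = 3.143; upper = 4.119.

[3.143, 4.119]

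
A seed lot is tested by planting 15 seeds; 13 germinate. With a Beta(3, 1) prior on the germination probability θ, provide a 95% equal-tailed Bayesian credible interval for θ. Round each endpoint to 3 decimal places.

[0.653, 0.964]

Posterior: Beta(3+13, 1+2) = Beta(16, 3).
Equal-tailed 95% interval: the 0.025 and 0.975 quantiles of Beta(16, 3).
Posterior mean ≈ 0.842, SD ≈ 0.082; a Normal approximation gives roughly [0.682, 1.002].
Exact: F⁻¹(0.025) = 0.653; F⁻¹(0.975) = 0.964.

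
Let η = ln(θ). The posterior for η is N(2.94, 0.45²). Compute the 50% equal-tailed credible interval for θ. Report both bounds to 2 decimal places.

On the log scale the 50% interval is 2.94 ± 0.674 × 0.45 = [2.6365, 3.2435].
Exponentiate: [e^2.6365, e^3.2435] = [13.96, 25.62].

[13.96, 25.62]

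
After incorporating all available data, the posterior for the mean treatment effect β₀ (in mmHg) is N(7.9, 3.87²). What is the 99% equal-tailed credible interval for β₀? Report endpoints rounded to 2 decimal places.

The posterior is symmetric, so the 99% equal-tailed interval is β₀ = 7.9 ± z·3.87 with z = 2.576.
Half-width: 2.576 × 3.87 = 9.97.
7.9 − 9.97 = -2.07; 7.9 + 9.97 = 17.87.

[-2.07, 17.87]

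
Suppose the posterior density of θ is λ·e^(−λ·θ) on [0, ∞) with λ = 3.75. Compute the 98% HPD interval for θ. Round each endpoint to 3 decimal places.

[0.000, 1.043]

The exponential density is strictly decreasing on [0, ∞), so the HPD interval is anchored at 0: [0, q] with P(θ ≤ q) = 0.98.
q = −ln(1 − 0.98) / 3.75 = 3.9120 / 3.75 = 1.043.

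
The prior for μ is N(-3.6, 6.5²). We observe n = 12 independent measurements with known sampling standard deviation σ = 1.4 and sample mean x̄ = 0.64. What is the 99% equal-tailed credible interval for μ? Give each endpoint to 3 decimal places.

[-0.415, 1.663]

Posterior precision = 1/6.5² + 12/1.4² = 0.0237 + 6.1224 = 6.1461, so posterior SD = 0.4034.
Posterior mean = (-3.6/6.5² + 12·0.64/1.4²) / 6.1461 = 0.6237.
Interval: 0.6237 ± 2.576 × 0.4034 → [-0.415, 1.663].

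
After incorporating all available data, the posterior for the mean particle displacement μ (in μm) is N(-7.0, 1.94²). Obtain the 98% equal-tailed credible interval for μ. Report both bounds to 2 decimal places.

[-11.51, -2.49]

The posterior is symmetric, so the 98% equal-tailed interval is μ = -7.0 ± z·1.94 with z = 2.326.
Half-width: 2.326 × 1.94 = 4.51.
-7.0 − 4.51 = -11.51; -7.0 + 4.51 = -2.49.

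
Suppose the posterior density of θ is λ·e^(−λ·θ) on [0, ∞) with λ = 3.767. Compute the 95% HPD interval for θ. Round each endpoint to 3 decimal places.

The exponential density is strictly decreasing on [0, ∞), so the HPD interval is anchored at 0: [0, q] with P(θ ≤ q) = 0.95.
q = −ln(1 − 0.95) / 3.767 = 2.9957 / 3.767 = 0.795.

[0.000, 0.795]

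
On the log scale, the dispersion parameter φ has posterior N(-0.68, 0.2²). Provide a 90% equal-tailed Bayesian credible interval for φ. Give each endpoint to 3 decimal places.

On the log scale the 90% interval is -0.68 ± 1.645 × 0.2 = [-1.0090, -0.3510].
Exponentiate: [e^-1.0090, e^-0.3510] = [0.365, 0.704].

[0.365, 0.704]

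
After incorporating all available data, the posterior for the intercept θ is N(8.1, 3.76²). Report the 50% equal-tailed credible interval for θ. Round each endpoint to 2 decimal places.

[5.56, 10.64]

The posterior is symmetric, so the 50% equal-tailed interval is θ = 8.1 ± z·3.76 with z = 0.674.
Half-width: 0.674 × 3.76 = 2.54.
8.1 − 2.54 = 5.56; 8.1 + 2.54 = 10.64.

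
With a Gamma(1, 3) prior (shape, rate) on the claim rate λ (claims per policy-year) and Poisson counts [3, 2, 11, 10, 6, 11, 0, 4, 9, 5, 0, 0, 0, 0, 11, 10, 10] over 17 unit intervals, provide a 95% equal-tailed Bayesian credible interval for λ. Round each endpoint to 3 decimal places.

[3.753, 5.641]

Posterior: Gamma(1+92, 3+17) = Gamma(93, 20) (shape, rate).
Equal-tailed 95% interval: Gamma(93, 20) quantiles at 0.025 and 0.975.
Posterior mean ≈ 4.650, SD ≈ 0.482; a Normal approximation gives roughly [3.705, 5.595].
Exact: lower = 3.753; upper = 5.641.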